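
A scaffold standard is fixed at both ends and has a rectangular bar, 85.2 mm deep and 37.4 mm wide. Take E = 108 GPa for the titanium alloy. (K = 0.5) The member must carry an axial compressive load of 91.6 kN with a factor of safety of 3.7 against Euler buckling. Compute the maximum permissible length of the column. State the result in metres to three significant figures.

L_max ≈ 2.16 m

Buckling occurs about the weak axis: I_min = h·b³/12 with b = 37.4 mm (the shorter side).
I_min = 85.2×37.4³/12 = 3.714×10^5 mm⁴
I = 3.714×10^-7 m⁴
Required critical load P_cr = n·P = 3.7 × 91.6 = 338.9 kN = 3.389×10^5 N
From P_cr = π²EI/(K·L)²:  L = (1/K)·√(π²EI/P_cr) = (1/0.5)·√(π²×1.08×10^11×3.714×10^-7/3.389×10^5)
L = 2.16 m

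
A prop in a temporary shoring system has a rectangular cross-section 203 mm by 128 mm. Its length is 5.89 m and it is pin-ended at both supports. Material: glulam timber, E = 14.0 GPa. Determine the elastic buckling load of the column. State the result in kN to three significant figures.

Buckling occurs about the weak axis: I_min = h·b³/12 with b = 128 mm (the shorter side).
I_min = 203×128³/12 = 3.548×10^7 mm⁴
I = 3.548×10^7 mm⁴ = 3.548×10^-5 m⁴
Effective length L_e = K·L = 1 × 5.89 = 5.890 m
P_cr = π²EI / L_e² = π² × 14.0×10⁹ × 3.548×10^-5 / 5.890² = 1.413×10^5 N

P_cr ≈ 141 kN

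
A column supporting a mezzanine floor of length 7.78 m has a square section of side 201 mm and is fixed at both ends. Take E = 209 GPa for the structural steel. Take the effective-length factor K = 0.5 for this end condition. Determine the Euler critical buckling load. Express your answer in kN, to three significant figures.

I = a⁴/12 = 201⁴/12 = 1.360×10^8 mm⁴
I = 1.360×10^8 mm⁴ = 1.360×10^-4 m⁴
Effective length L_e = K·L = 0.5 × 7.78 = 3.890 m
P_cr = π²EI / L_e² = π² × 209×10⁹ × 1.360×10^-4 / 3.890² = 1.854×10^7 N

P_cr ≈ 18500 kN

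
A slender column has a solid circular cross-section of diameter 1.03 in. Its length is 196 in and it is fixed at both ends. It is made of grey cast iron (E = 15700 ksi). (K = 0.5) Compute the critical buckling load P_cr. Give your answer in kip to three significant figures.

P_cr ≈ 0.891 kip

I = πd⁴/64 = π×1.03⁴/64 = 5.525×10^-2 in⁴
Effective length L_e = K·L = 0.5 × 196 = 98.00 in
P_cr = π²EI / L_e² = π² × 15700×10³ × 5.525×10^-2 / 98.00² = 891.4 lb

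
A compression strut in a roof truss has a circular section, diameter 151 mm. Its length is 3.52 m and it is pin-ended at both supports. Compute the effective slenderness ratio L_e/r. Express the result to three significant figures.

For a solid circle r = d/4 = 151/4 = 37.75 mm
L_e = K·L = 1 × 3.52 m = 3.520 m = 3520.0 mm
λ = L_e / r_min = 3520.0 / 37.75 = 93.2

λ ≈ 93.2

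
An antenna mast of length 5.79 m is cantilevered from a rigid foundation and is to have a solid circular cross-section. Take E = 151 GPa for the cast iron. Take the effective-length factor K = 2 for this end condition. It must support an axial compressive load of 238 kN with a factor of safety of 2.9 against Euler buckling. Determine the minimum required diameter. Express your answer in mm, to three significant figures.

d ≈ 189 mm

Required P_cr = n·P = 2.9 × 238 = 690.2 kN
L_e = K·L = 2 × 5.79 = 11.58 m
Required I = P_cr·L_e²/(π²E) = 6.902×10^5 × 11.58² / (π² × 1.51×10^11) = 6.210×10^-5 m⁴
I_req = 6.210×10^7 mm⁴
Solid circle: I = πd⁴/64  ⇒  d = (64I/π)^(1/4) = (64×6.210×10^7/π)^(1/4) = 189 mm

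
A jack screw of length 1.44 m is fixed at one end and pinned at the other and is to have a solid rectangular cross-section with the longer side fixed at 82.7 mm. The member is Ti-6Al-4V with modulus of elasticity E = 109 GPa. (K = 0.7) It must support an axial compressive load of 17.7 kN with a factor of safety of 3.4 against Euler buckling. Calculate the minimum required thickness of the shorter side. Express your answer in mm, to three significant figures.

b ≈ 20.2 mm

Required P_cr = n·P = 3.4 × 17.7 = 60.18 kN
L_e = K·L = 0.7 × 1.44 = 1.008 m
Required I = P_cr·L_e²/(π²E) = 6.018×10^4 × 1.008² / (π² × 1.09×10^11) = 5.684×10^-8 m⁴
I_req = 5.684×10^4 mm⁴
Rectangle, weak axis: I_min = h·b³/12 with h = 82.7 mm fixed  ⇒  b = (12I/h)^(1/3) = 20.2 mm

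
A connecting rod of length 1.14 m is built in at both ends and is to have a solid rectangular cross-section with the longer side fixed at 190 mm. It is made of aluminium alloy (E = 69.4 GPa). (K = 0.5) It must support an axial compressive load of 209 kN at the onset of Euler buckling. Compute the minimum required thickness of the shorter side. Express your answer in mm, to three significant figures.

b ≈ 18.4 mm

L_e = K·L = 0.5 × 1.14 = 0.5700 m
Required I = P_cr·L_e²/(π²E) = 2.090×10^5 × 0.5700² / (π² × 6.94×10^10) = 9.914×10^-8 m⁴
I_req = 9.914×10^4 mm⁴
Rectangle, weak axis: I_min = h·b³/12 with h = 190 mm fixed  ⇒  b = (12I/h)^(1/3) = 18.4 mm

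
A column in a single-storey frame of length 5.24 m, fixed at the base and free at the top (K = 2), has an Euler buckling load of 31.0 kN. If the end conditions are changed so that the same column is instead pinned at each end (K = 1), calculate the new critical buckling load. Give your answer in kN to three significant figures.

P_cr ≈ 124 kN

P_cr ∝ 1/K², so P_cr,new = P_cr,old × (K_old/K_new)² = 31.0 × (2/1)²
= 31.0 × 4.000 = 124 kN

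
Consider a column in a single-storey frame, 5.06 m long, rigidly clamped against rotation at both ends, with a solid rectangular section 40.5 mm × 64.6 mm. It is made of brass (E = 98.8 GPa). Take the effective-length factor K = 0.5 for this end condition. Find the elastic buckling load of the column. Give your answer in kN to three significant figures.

Buckling occurs about the weak axis: I_min = h·b³/12 with b = 40.5 mm (the shorter side).
I_min = 64.6×40.5³/12 = 3.576×10^5 mm⁴
I = 3.576×10^5 mm⁴ = 3.576×10^-7 m⁴
Effective length L_e = K·L = 0.5 × 5.06 = 2.530 m
P_cr = π²EI / L_e² = π² × 98.8×10⁹ × 3.576×10^-7 / 2.530² = 5.448×10^4 N

P_cr ≈ 54.5 kN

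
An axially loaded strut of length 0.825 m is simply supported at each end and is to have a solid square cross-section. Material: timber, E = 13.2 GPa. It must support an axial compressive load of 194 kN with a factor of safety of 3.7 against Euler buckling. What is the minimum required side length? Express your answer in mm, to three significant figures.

Required P_cr = n·P = 3.7 × 194 = 717.8 kN
L_e = K·L = 1 × 0.825 = 0.8250 m
Required I = P_cr·L_e²/(π²E) = 7.178×10^5 × 0.8250² / (π² × 1.32×10^10) = 3.750×10^-6 m⁴
I_req = 3.750×10^6 mm⁴
Solid square: I = a⁴/12  ⇒  a = (12I)^(1/4) = (12×3.750×10^6)^(1/4) = 81.9 mm

a ≈ 81.9 mm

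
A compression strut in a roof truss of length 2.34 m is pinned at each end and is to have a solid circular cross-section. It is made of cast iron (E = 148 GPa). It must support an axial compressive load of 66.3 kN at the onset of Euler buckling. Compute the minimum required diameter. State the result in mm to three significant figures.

d ≈ 47.4 mm

L_e = K·L = 1 × 2.34 = 2.340 m
Required I = P_cr·L_e²/(π²E) = 6.630×10^4 × 2.340² / (π² × 1.48×10^11) = 2.485×10^-7 m⁴
I_req = 2.485×10^5 mm⁴
Solid circle: I = πd⁴/64  ⇒  d = (64I/π)^(1/4) = (64×2.485×10^5/π)^(1/4) = 47.4 mm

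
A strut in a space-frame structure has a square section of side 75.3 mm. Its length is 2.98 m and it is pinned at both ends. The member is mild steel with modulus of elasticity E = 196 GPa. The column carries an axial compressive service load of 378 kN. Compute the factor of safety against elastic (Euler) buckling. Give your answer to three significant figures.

n ≈ 1.54

I = a⁴/12 = 75.3⁴/12 = 2.679×10^6 mm⁴
I = 2.679×10^6 mm⁴ = 2.679×10^-6 m⁴
Effective length L_e = K·L = 1 × 2.98 = 2.980 m
P_cr = π²EI / L_e² = π² × 196×10⁹ × 2.679×10^-6 / 2.980² = 5.836×10^5 N
Factor of safety n = P_cr / P = 583.61 / 378 = 1.54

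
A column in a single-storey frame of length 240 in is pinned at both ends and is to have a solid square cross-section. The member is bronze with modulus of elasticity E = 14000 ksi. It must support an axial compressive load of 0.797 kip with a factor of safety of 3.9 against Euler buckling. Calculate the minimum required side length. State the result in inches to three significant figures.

a ≈ 1.99 in

Required P_cr = n·P = 3.9 × 0.797 = 3.108 kip
L_e = K·L = 1 × 240 = 240.0 in
Required I = P_cr·L_e²/(π²E) = 3.108×10^3 × 240.0² / (π² × 1.40×10^7) = 1.296 in⁴
Solid square: I = a⁴/12  ⇒  a = (12I)^(1/4) = (12×1.296)^(1/4) = 1.99 in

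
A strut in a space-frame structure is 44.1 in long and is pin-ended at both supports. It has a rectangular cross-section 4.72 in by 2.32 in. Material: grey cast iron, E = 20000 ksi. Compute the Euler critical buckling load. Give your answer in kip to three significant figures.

Buckling occurs about the weak axis: I_min = h·b³/12 with b = 2.32 in (the shorter side).
I_min = 4.72×2.32³/12 = 4.912 in⁴
Effective length L_e = K·L = 1 × 44.1 = 44.10 in
P_cr = π²EI / L_e² = π² × 20000×10³ × 4.912 / 44.10² = 4.985×10^5 lb

P_cr ≈ 499 kip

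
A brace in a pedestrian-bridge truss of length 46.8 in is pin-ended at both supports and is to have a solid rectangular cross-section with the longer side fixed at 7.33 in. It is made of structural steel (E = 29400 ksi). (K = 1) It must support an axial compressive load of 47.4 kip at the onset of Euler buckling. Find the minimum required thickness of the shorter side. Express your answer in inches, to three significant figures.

b ≈ 0.837 in

L_e = K·L = 1 × 46.8 = 46.80 in
Required I = P_cr·L_e²/(π²E) = 4.740×10^4 × 46.80² / (π² × 2.94×10^7) = 0.3578 in⁴
Rectangle, weak axis: I_min = h·b³/12 with h = 7.33 in fixed  ⇒  b = (12I/h)^(1/3) = 0.837 in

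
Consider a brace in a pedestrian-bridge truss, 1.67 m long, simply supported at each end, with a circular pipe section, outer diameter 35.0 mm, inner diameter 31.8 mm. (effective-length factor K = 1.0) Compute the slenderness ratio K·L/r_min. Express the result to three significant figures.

d_o = 35.0 mm, d_i = 31.8 mm
I = π(d_o⁴ − d_i⁴)/64 = π(35.0⁴ − 31.80⁴)/64 = 2.346×10^4 mm⁴
A = 167.9 mm²;  r_min = √(I/A) = √(2.346×10^4/167.9) = 11.82 mm
L_e = K·L = 1 × 1.67 m = 1.670 m = 1670.0 mm
λ = L_e / r_min = 1670.0 / 11.82 = 141

λ ≈ 141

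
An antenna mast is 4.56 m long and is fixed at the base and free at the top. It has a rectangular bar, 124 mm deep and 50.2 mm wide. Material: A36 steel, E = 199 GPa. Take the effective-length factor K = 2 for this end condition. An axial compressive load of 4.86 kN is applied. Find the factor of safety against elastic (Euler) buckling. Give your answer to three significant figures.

n ≈ 6.35

Buckling occurs about the weak axis: I_min = h·b³/12 with b = 50.2 mm (the shorter side).
I_min = 124×50.2³/12 = 1.307×10^6 mm⁴
I = 1.307×10^6 mm⁴ = 1.307×10^-6 m⁴
Effective length L_e = K·L = 2 × 4.56 = 9.120 m
P_cr = π²EI / L_e² = π² × 199×10⁹ × 1.307×10^-6 / 9.120² = 3.087×10^4 N
Factor of safety n = P_cr / P = 30.868 / 4.86 = 6.35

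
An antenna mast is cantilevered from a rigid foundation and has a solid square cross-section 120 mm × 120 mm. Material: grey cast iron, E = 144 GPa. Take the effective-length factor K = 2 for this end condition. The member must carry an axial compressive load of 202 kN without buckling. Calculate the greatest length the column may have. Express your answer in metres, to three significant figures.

L_max ≈ 5.51 m

I = a⁴/12 = 120⁴/12 = 1.728×10^7 mm⁴
I = 1.728×10^-5 m⁴
At the buckling limit P_cr = P = 2.020×10^5 N
From P_cr = π²EI/(K·L)²:  L = (1/K)·√(π²EI/P_cr) = (1/2)·√(π²×1.44×10^11×1.728×10^-5/2.020×10^5)
L = 5.51 m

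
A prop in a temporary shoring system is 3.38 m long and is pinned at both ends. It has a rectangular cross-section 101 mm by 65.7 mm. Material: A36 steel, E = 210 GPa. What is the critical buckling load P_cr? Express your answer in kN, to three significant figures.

Buckling occurs about the weak axis: I_min = h·b³/12 with b = 65.7 mm (the shorter side).
I_min = 101×65.7³/12 = 2.387×10^6 mm⁴
I = 2.387×10^6 mm⁴ = 2.387×10^-6 m⁴
Effective length L_e = K·L = 1 × 3.38 = 3.380 m
P_cr = π²EI / L_e² = π² × 210×10⁹ × 2.387×10^-6 / 3.380² = 4.330×10^5 N

P_cr ≈ 433 kN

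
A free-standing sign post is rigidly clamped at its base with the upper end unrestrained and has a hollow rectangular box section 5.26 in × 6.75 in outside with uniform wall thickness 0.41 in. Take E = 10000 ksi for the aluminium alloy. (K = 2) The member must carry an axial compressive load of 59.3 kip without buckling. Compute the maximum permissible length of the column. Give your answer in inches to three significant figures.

L_max ≈ 127 in

Inner dimensions: h_i = 6.75 − 2×0.41 = 5.930 in, b_i = 5.26 − 2×0.41 = 4.440 in
Weak-axis I_min = (h_o·b_o³ − h_i·b_i³)/12 with b_o = 5.26, b_i = 4.440 in (shorter outer/inner sides).
I_min = (6.75×5.26³ − 5.930×4.440³)/12 = 38.61 in⁴
At the buckling limit P_cr = P = 5.930×10^4 lb
From P_cr = π²EI/(K·L)²:  L = (1/K)·√(π²EI/P_cr) = (1/2)·√(π²×1.00×10^7×38.61/5.930×10^4)
L = 127 in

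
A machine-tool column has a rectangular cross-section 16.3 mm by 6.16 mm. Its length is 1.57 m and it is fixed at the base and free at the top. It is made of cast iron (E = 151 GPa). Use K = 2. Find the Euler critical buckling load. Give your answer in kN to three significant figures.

Buckling occurs about the weak axis: I_min = h·b³/12 with b = 6.16 mm (the shorter side).
I_min = 16.3×6.16³/12 = 317.5 mm⁴
I = 317.5 mm⁴ = 3.175×10^-10 m⁴
Effective length L_e = K·L = 2 × 1.57 = 3.140 m
P_cr = π²EI / L_e² = π² × 151×10⁹ × 3.175×10^-10 / 3.140² = 47.99 N

P_cr ≈ 0.0480 kN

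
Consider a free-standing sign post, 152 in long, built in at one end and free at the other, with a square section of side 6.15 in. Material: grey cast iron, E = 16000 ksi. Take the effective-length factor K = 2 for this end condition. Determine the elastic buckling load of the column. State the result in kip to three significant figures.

I = a⁴/12 = 6.15⁴/12 = 119.2 in⁴
Effective length L_e = K·L = 2 × 152 = 304.0 in
P_cr = π²EI / L_e² = π² × 16000×10³ × 119.2 / 304.0² = 2.037×10^5 lb

P_cr ≈ 204 kip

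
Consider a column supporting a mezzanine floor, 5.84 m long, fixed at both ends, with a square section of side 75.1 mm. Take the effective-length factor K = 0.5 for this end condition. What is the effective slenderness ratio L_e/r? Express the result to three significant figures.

λ ≈ 135

I = a⁴/12 = 75.1⁴/12 = 2.651×10^6 mm⁴
A = 5.640×10^3 mm²;  r_min = √(I/A) = √(2.651×10^6/5.640×10^3) = 21.68 mm
L_e = K·L = 0.5 × 5.84 m = 2.920 m = 2920.0 mm
λ = L_e / r_min = 2920.0 / 21.68 = 135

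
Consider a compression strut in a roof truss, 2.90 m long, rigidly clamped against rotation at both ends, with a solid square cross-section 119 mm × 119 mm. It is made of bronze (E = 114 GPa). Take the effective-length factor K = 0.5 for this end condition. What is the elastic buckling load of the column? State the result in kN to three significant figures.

P_cr ≈ 8940 kN

I = a⁴/12 = 119⁴/12 = 1.671×10^7 mm⁴
I = 1.671×10^7 mm⁴ = 1.671×10^-5 m⁴
Effective length L_e = K·L = 0.5 × 2.90 = 1.450 m
P_cr = π²EI / L_e² = π² × 114×10⁹ × 1.671×10^-5 / 1.450² = 8.943×10^6 N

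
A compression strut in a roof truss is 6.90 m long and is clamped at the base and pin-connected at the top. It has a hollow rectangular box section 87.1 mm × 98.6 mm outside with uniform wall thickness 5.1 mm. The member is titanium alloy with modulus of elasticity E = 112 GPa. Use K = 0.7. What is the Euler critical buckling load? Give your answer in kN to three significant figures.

Inner dimensions: h_i = 98.6 − 2×5.1 = 88.40 mm, b_i = 87.1 − 2×5.1 = 76.90 mm
Weak-axis I_min = (h_o·b_o³ − h_i·b_i³)/12 with b_o = 87.1, b_i = 76.90 mm (shorter outer/inner sides).
I_min = (98.6×87.1³ − 88.40×76.90³)/12 = 2.079×10^6 mm⁴
I = 2.079×10^6 mm⁴ = 2.079×10^-6 m⁴
Effective length L_e = K·L = 0.7 × 6.90 = 4.830 m
P_cr = π²EI / L_e² = π² × 112×10⁹ × 2.079×10^-6 / 4.830² = 9.853×10^4 N

P_cr ≈ 98.5 kN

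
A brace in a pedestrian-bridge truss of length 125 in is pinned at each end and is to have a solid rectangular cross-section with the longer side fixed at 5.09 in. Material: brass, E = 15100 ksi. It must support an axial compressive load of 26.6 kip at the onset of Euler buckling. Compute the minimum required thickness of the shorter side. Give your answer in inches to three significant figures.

L_e = K·L = 1 × 125 = 125.0 in
Required I = P_cr·L_e²/(π²E) = 2.660×10^4 × 125.0² / (π² × 1.51×10^7) = 2.789 in⁴
Rectangle, weak axis: I_min = h·b³/12 with h = 5.09 in fixed  ⇒  b = (12I/h)^(1/3) = 1.87 in

b ≈ 1.87 in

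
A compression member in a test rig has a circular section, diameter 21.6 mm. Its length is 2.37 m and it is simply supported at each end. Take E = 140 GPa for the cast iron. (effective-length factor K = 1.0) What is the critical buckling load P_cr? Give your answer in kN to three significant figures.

I = πd⁴/64 = π×21.6⁴/64 = 1.069×10^4 mm⁴
I = 1.069×10^4 mm⁴ = 1.069×10^-8 m⁴
Effective length L_e = K·L = 1 × 2.37 = 2.370 m
P_cr = π²EI / L_e² = π² × 140×10⁹ × 1.069×10^-8 / 2.370² = 2.629×10^3 N

P_cr ≈ 2.63 kN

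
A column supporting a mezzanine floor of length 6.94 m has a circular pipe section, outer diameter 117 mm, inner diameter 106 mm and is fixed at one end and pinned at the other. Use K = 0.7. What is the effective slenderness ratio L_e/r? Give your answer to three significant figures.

d_o = 117 mm, d_i = 106 mm
I = π(d_o⁴ − d_i⁴)/64 = π(117⁴ − 106.0⁴)/64 = 3.001×10^6 mm⁴
A = 1.927×10^3 mm²;  r_min = √(I/A) = √(3.001×10^6/1.927×10^3) = 39.47 mm
L_e = K·L = 0.7 × 6.94 m = 4.858 m = 4858.0 mm
λ = L_e / r_min = 4858.0 / 39.47 = 123

λ ≈ 123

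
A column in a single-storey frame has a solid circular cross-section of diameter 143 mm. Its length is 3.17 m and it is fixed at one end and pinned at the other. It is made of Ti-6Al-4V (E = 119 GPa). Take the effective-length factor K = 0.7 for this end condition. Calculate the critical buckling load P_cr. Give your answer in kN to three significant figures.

I = πd⁴/64 = π×143⁴/64 = 2.053×10^7 mm⁴
I = 2.053×10^7 mm⁴ = 2.053×10^-5 m⁴
Effective length L_e = K·L = 0.7 × 3.17 = 2.219 m
P_cr = π²EI / L_e² = π² × 119×10⁹ × 2.053×10^-5 / 2.219² = 4.896×10^6 N

P_cr ≈ 4900 kN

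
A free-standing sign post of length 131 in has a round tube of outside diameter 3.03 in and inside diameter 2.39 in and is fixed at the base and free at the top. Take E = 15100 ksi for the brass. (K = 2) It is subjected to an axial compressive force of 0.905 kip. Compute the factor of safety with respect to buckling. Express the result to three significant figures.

d_o = 3.03 in, d_i = 2.39 in
I = π(d_o⁴ − d_i⁴)/64 = π(3.03⁴ − 2.390⁴)/64 = 2.536 in⁴
Effective length L_e = K·L = 2 × 131 = 262.0 in
P_cr = π²EI / L_e² = π² × 15100×10³ × 2.536 / 262.0² = 5.506×10^3 lb
Factor of safety n = P_cr / P = 5.5056 / 0.905 = 6.08

n ≈ 6.08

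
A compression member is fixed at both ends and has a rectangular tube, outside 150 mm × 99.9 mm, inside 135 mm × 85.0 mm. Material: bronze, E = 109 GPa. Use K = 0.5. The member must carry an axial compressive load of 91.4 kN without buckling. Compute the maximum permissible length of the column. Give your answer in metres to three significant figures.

Weak-axis I_min = (h_o·b_o³ − h_i·b_i³)/12 with b_o = 99.9, b_i = 85.00 mm (shorter outer/inner sides).
I_min = (150×99.9³ − 135.0×85.00³)/12 = 5.554×10^6 mm⁴
I = 5.554×10^-6 m⁴
At the buckling limit P_cr = P = 9.140×10^4 N
From P_cr = π²EI/(K·L)²:  L = (1/K)·√(π²EI/P_cr) = (1/0.5)·√(π²×1.09×10^11×5.554×10^-6/9.140×10^4)
L = 16.2 m

L_max ≈ 16.2 m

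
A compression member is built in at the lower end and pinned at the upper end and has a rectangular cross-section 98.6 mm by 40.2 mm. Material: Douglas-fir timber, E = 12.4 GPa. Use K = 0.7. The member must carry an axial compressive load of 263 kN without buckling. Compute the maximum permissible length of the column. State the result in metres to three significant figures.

Buckling occurs about the weak axis: I_min = h·b³/12 with b = 40.2 mm (the shorter side).
I_min = 98.6×40.2³/12 = 5.338×10^5 mm⁴
I = 5.338×10^-7 m⁴
At the buckling limit P_cr = P = 2.630×10^5 N
From P_cr = π²EI/(K·L)²:  L = (1/K)·√(π²EI/P_cr) = (1/0.7)·√(π²×1.24×10^10×5.338×10^-7/2.630×10^5)
L = 0.712 m

L_max ≈ 0.712 m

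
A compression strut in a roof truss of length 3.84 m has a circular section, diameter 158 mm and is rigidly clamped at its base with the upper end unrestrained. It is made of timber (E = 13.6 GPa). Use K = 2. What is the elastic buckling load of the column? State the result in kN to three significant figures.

P_cr ≈ 69.6 kN

I = πd⁴/64 = π×158⁴/64 = 3.059×10^7 mm⁴
I = 3.059×10^7 mm⁴ = 3.059×10^-5 m⁴
Effective length L_e = K·L = 2 × 3.84 = 7.680 m
P_cr = π²EI / L_e² = π² × 13.6×10⁹ × 3.059×10^-5 / 7.680² = 6.962×10^4 N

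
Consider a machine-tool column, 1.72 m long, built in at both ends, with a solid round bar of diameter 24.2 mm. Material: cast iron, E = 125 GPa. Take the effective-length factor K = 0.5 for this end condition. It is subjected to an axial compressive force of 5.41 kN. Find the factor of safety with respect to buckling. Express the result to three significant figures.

I = πd⁴/64 = π×24.2⁴/64 = 1.684×10^4 mm⁴
I = 1.684×10^4 mm⁴ = 1.684×10^-8 m⁴
Effective length L_e = K·L = 0.5 × 1.72 = 0.8600 m
P_cr = π²EI / L_e² = π² × 125×10⁹ × 1.684×10^-8 / 0.8600² = 2.808×10^4 N
Factor of safety n = P_cr / P = 28.083 / 5.41 = 5.19

n ≈ 5.19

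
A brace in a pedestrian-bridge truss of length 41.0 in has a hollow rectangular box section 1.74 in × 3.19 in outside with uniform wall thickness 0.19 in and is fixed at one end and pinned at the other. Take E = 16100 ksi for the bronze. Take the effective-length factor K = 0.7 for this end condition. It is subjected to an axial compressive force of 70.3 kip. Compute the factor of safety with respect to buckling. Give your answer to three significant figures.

Inner dimensions: h_i = 3.19 − 2×0.19 = 2.810 in, b_i = 1.74 − 2×0.19 = 1.360 in
Weak-axis I_min = (h_o·b_o³ − h_i·b_i³)/12 with b_o = 1.74, b_i = 1.360 in (shorter outer/inner sides).
I_min = (3.19×1.74³ − 2.810×1.360³)/12 = 0.8114 in⁴
Effective length L_e = K·L = 0.7 × 41.0 = 28.70 in
P_cr = π²EI / L_e² = π² × 16100×10³ × 0.8114 / 28.70² = 1.565×10^5 lb
Factor of safety n = P_cr / P = 156.53 / 70.3 = 2.23

n ≈ 2.23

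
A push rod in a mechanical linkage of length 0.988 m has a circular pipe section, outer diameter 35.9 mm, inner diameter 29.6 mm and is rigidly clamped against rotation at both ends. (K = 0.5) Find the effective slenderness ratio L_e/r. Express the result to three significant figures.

λ ≈ 42.5

d_o = 35.9 mm, d_i = 29.6 mm
I = π(d_o⁴ − d_i⁴)/64 = π(35.9⁴ − 29.60⁴)/64 = 4.385×10^4 mm⁴
A = 324.1 mm²;  r_min = √(I/A) = √(4.385×10^4/324.1) = 11.63 mm
L_e = K·L = 0.5 × 0.988 m = 0.4940 m = 494.00 mm
λ = L_e / r_min = 494.00 / 11.63 = 42.5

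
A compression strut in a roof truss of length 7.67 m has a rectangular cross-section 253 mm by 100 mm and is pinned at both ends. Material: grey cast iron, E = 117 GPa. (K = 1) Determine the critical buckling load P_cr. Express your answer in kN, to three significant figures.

Buckling occurs about the weak axis: I_min = h·b³/12 with b = 100 mm (the shorter side).
I_min = 253×100³/12 = 2.108×10^7 mm⁴
I = 2.108×10^7 mm⁴ = 2.108×10^-5 m⁴
Effective length L_e = K·L = 1 × 7.67 = 7.670 m
P_cr = π²EI / L_e² = π² × 117×10⁹ × 2.108×10^-5 / 7.670² = 4.138×10^5 N

P_cr ≈ 414 kN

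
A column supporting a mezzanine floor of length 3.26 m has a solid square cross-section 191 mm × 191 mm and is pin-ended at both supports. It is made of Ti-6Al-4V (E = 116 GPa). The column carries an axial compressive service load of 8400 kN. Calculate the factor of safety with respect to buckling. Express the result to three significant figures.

I = a⁴/12 = 191⁴/12 = 1.109×10^8 mm⁴
I = 1.109×10^8 mm⁴ = 1.109×10^-4 m⁴
Effective length L_e = K·L = 1 × 3.26 = 3.260 m
P_cr = π²EI / L_e² = π² × 116×10⁹ × 1.109×10^-4 / 3.260² = 1.195×10^7 N
Factor of safety n = P_cr / P = 11947 / 8400 = 1.42

n ≈ 1.42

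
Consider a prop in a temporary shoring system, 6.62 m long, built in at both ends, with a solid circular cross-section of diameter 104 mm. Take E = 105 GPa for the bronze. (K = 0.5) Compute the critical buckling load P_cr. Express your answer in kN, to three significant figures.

P_cr ≈ 543 kN

I = πd⁴/64 = π×104⁴/64 = 5.743×10^6 mm⁴
I = 5.743×10^6 mm⁴ = 5.743×10^-6 m⁴
Effective length L_e = K·L = 0.5 × 6.62 = 3.310 m
P_cr = π²EI / L_e² = π² × 105×10⁹ × 5.743×10^-6 / 3.310² = 5.432×10^5 N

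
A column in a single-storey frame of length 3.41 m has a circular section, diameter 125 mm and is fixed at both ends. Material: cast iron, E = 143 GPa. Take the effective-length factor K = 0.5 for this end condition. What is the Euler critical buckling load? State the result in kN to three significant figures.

I = πd⁴/64 = π×125⁴/64 = 1.198×10^7 mm⁴
I = 1.198×10^7 mm⁴ = 1.198×10^-5 m⁴
Effective length L_e = K·L = 0.5 × 3.41 = 1.705 m
P_cr = π²EI / L_e² = π² × 143×10⁹ × 1.198×10^-5 / 1.705² = 5.818×10^6 N

P_cr ≈ 5820 kN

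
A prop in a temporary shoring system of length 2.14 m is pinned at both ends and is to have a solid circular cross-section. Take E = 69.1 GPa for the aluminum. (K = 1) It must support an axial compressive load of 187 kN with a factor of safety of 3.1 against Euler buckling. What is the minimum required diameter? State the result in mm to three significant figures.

Required P_cr = n·P = 3.1 × 187 = 579.7 kN
L_e = K·L = 1 × 2.14 = 2.140 m
Required I = P_cr·L_e²/(π²E) = 5.797×10^5 × 2.140² / (π² × 6.91×10^10) = 3.893×10^-6 m⁴
I_req = 3.893×10^6 mm⁴
Solid circle: I = πd⁴/64  ⇒  d = (64I/π)^(1/4) = (64×3.893×10^6/π)^(1/4) = 94.4 mm

d ≈ 94.4 mm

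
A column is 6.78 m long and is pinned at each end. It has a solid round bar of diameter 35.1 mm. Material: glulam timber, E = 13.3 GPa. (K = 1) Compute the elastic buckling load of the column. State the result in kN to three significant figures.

I = πd⁴/64 = π×35.1⁴/64 = 7.451×10^4 mm⁴
I = 7.451×10^4 mm⁴ = 7.451×10^-8 m⁴
Effective length L_e = K·L = 1 × 6.78 = 6.780 m
P_cr = π²EI / L_e² = π² × 13.3×10⁹ × 7.451×10^-8 / 6.780² = 212.8 N

P_cr ≈ 0.213 kN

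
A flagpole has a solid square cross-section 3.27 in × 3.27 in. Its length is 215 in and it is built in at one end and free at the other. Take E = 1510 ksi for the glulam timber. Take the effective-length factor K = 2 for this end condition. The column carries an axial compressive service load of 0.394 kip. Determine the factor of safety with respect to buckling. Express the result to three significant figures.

I = a⁴/12 = 3.27⁴/12 = 9.528 in⁴
Effective length L_e = K·L = 2 × 215 = 430.0 in
P_cr = π²EI / L_e² = π² × 1510×10³ × 9.528 / 430.0² = 768.0 lb
Factor of safety n = P_cr / P = 0.76798 / 0.394 = 1.95

n ≈ 1.95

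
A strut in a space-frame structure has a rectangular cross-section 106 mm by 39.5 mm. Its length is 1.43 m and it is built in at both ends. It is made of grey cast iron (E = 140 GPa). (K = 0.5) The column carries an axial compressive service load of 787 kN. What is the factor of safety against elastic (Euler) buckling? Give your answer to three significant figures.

n ≈ 1.87

Buckling occurs about the weak axis: I_min = h·b³/12 with b = 39.5 mm (the shorter side).
I_min = 106×39.5³/12 = 5.444×10^5 mm⁴
I = 5.444×10^5 mm⁴ = 5.444×10^-7 m⁴
Effective length L_e = K·L = 0.5 × 1.43 = 0.7150 m
P_cr = π²EI / L_e² = π² × 140×10⁹ × 5.444×10^-7 / 0.7150² = 1.471×10^6 N
Factor of safety n = P_cr / P = 1471.4 / 787 = 1.87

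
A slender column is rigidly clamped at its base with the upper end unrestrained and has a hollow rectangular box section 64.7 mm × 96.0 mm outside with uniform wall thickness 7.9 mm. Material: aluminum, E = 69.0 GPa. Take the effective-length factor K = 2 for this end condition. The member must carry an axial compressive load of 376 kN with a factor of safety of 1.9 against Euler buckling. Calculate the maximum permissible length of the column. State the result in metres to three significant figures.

L_max ≈ 0.575 m

Inner dimensions: h_i = 96.0 − 2×7.9 = 80.20 mm, b_i = 64.7 − 2×7.9 = 48.90 mm
Weak-axis I_min = (h_o·b_o³ − h_i·b_i³)/12 with b_o = 64.7, b_i = 48.90 mm (shorter outer/inner sides).
I_min = (96.0×64.7³ − 80.20×48.90³)/12 = 1.385×10^6 mm⁴
I = 1.385×10^-6 m⁴
Required critical load P_cr = n·P = 1.9 × 376 = 714.4 kN = 7.144×10^5 N
From P_cr = π²EI/(K·L)²:  L = (1/K)·√(π²EI/P_cr) = (1/2)·√(π²×6.90×10^10×1.385×10^-6/7.144×10^5)
L = 0.575 m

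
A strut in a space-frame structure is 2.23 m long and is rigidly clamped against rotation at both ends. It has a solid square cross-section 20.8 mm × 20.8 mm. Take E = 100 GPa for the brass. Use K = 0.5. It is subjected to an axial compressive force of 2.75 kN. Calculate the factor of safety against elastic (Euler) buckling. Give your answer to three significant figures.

n ≈ 4.50

I = a⁴/12 = 20.8⁴/12 = 1.560×10^4 mm⁴
I = 1.560×10^4 mm⁴ = 1.560×10^-8 m⁴
Effective length L_e = K·L = 0.5 × 2.23 = 1.115 m
P_cr = π²EI / L_e² = π² × 100×10⁹ × 1.560×10^-8 / 1.115² = 1.238×10^4 N
Factor of safety n = P_cr / P = 12.383 / 2.75 = 4.50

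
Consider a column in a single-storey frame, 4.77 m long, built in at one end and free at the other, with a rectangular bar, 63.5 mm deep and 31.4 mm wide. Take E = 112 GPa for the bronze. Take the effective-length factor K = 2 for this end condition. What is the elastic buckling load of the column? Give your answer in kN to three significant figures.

P_cr ≈ 1.99 kN

Buckling occurs about the weak axis: I_min = h·b³/12 with b = 31.4 mm (the shorter side).
I_min = 63.5×31.4³/12 = 1.638×10^5 mm⁴
I = 1.638×10^5 mm⁴ = 1.638×10^-7 m⁴
Effective length L_e = K·L = 2 × 4.77 = 9.540 m
P_cr = π²EI / L_e² = π² × 112×10⁹ × 1.638×10^-7 / 9.540² = 1.990×10^3 N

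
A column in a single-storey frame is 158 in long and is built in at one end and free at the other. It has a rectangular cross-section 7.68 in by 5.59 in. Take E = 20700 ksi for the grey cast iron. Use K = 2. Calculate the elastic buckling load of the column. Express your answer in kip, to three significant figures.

Buckling occurs about the weak axis: I_min = h·b³/12 with b = 5.59 in (the shorter side).
I_min = 7.68×5.59³/12 = 111.8 in⁴
Effective length L_e = K·L = 2 × 158 = 316.0 in
P_cr = π²EI / L_e² = π² × 20700×10³ × 111.8 / 316.0² = 2.287×10^5 lb

P_cr ≈ 229 kip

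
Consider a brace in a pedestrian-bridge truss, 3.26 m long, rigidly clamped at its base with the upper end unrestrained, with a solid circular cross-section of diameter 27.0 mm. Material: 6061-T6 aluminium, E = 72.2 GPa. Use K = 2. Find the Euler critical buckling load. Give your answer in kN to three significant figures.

I = πd⁴/64 = π×27.0⁴/64 = 2.609×10^4 mm⁴
I = 2.609×10^4 mm⁴ = 2.609×10^-8 m⁴
Effective length L_e = K·L = 2 × 3.26 = 6.520 m
P_cr = π²EI / L_e² = π² × 72.2×10⁹ × 2.609×10^-8 / 6.520² = 437.3 N

P_cr ≈ 0.437 kN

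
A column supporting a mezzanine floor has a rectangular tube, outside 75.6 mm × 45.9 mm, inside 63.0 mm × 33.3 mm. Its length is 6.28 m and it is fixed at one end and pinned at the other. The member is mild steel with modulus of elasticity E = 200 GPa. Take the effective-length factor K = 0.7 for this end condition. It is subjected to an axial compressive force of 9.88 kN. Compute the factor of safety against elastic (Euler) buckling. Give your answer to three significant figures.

n ≈ 4.29

Weak-axis I_min = (h_o·b_o³ − h_i·b_i³)/12 with b_o = 45.9, b_i = 33.30 mm (shorter outer/inner sides).
I_min = (75.6×45.9³ − 63.00×33.30³)/12 = 4.154×10^5 mm⁴
I = 4.154×10^5 mm⁴ = 4.154×10^-7 m⁴
Effective length L_e = K·L = 0.7 × 6.28 = 4.396 m
P_cr = π²EI / L_e² = π² × 200×10⁹ × 4.154×10^-7 / 4.396² = 4.243×10^4 N
Factor of safety n = P_cr / P = 42.427 / 9.88 = 4.29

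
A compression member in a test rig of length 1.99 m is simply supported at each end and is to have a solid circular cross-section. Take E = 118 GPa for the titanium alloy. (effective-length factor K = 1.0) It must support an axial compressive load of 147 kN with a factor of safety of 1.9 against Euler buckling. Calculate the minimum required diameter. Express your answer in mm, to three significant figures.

Required P_cr = n·P = 1.9 × 147 = 279.3 kN
L_e = K·L = 1 × 1.99 = 1.990 m
Required I = P_cr·L_e²/(π²E) = 2.793×10^5 × 1.990² / (π² × 1.18×10^11) = 9.497×10^-7 m⁴
I_req = 9.497×10^5 mm⁴
Solid circle: I = πd⁴/64  ⇒  d = (64I/π)^(1/4) = (64×9.497×10^5/π)^(1/4) = 66.3 mm

d ≈ 66.3 mm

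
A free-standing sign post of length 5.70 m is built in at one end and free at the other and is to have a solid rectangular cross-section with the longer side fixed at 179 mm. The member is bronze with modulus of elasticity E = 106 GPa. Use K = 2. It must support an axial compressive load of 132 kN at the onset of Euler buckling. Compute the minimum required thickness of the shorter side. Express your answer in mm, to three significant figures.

b ≈ 103 mm

L_e = K·L = 2 × 5.70 = 11.40 m
Required I = P_cr·L_e²/(π²E) = 1.320×10^5 × 11.40² / (π² × 1.06×10^11) = 1.640×10^-5 m⁴
I_req = 1.640×10^7 mm⁴
Rectangle, weak axis: I_min = h·b³/12 with h = 179 mm fixed  ⇒  b = (12I/h)^(1/3) = 103 mm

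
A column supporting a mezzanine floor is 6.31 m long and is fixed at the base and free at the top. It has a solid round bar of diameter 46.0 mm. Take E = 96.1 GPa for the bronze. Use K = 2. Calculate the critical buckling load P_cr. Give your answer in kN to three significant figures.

I = πd⁴/64 = π×46.0⁴/64 = 2.198×10^5 mm⁴
I = 2.198×10^5 mm⁴ = 2.198×10^-7 m⁴
Effective length L_e = K·L = 2 × 6.31 = 12.62 m
P_cr = π²EI / L_e² = π² × 96.1×10⁹ × 2.198×10^-7 / 12.62² = 1.309×10^3 N

P_cr ≈ 1.31 kN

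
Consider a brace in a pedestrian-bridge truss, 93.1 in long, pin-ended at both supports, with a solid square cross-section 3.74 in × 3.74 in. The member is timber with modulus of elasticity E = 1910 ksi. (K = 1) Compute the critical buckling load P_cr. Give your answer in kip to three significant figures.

I = a⁴/12 = 3.74⁴/12 = 16.30 in⁴
Effective length L_e = K·L = 1 × 93.1 = 93.10 in
P_cr = π²EI / L_e² = π² × 1910×10³ × 16.30 / 93.10² = 3.546×10^4 lb

P_cr ≈ 35.5 kip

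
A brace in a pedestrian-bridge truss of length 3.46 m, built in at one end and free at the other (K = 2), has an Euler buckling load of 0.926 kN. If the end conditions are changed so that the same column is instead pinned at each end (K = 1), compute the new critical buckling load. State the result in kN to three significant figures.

P_cr ∝ 1/K², so P_cr,new = P_cr,old × (K_old/K_new)² = 0.926 × (2/1)²
= 0.926 × 4.000 = 3.70 kN

P_cr ≈ 3.70 kN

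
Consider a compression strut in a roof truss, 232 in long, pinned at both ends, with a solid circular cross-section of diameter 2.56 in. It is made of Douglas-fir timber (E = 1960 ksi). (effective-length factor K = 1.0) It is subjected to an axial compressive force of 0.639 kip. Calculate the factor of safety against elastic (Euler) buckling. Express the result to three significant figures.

I = πd⁴/64 = π×2.56⁴/64 = 2.108 in⁴
Effective length L_e = K·L = 1 × 232 = 232.0 in
P_cr = π²EI / L_e² = π² × 1960×10³ × 2.108 / 232.0² = 757.7 lb
Factor of safety n = P_cr / P = 0.75772 / 0.639 = 1.19

n ≈ 1.19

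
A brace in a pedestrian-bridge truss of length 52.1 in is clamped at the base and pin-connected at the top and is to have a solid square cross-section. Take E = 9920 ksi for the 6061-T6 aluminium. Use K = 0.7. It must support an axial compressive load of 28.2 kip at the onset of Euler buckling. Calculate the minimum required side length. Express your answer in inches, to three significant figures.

a ≈ 1.46 in

L_e = K·L = 0.7 × 52.1 = 36.47 in
Required I = P_cr·L_e²/(π²E) = 2.820×10^4 × 36.47² / (π² × 9.92×10^6) = 0.3831 in⁴
Solid square: I = a⁴/12  ⇒  a = (12I)^(1/4) = (12×0.3831)^(1/4) = 1.46 in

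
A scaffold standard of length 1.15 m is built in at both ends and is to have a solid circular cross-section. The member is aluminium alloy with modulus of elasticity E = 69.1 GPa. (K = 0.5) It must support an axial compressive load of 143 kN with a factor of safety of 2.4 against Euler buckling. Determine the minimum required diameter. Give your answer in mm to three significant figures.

d ≈ 42.9 mm

Required P_cr = n·P = 2.4 × 143 = 343.2 kN
L_e = K·L = 0.5 × 1.15 = 0.5750 m
Required I = P_cr·L_e²/(π²E) = 3.432×10^5 × 0.5750² / (π² × 6.91×10^10) = 1.664×10^-7 m⁴
I_req = 1.664×10^5 mm⁴
Solid circle: I = πd⁴/64  ⇒  d = (64I/π)^(1/4) = (64×1.664×10^5/π)^(1/4) = 42.9 mm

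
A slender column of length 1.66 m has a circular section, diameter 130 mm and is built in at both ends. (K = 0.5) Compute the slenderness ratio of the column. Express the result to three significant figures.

λ ≈ 25.5

For a solid circle r = d/4 = 130/4 = 32.50 mm
L_e = K·L = 0.5 × 1.66 m = 0.8300 m = 830.00 mm
λ = L_e / r_min = 830.00 / 32.50 = 25.5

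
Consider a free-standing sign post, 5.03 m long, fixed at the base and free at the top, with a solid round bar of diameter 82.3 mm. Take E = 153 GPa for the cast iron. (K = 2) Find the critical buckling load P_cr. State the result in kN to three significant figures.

I = πd⁴/64 = π×82.3⁴/64 = 2.252×10^6 mm⁴
I = 2.252×10^6 mm⁴ = 2.252×10^-6 m⁴
Effective length L_e = K·L = 2 × 5.03 = 10.06 m
P_cr = π²EI / L_e² = π² × 153×10⁹ × 2.252×10^-6 / 10.06² = 3.360×10^4 N

P_cr ≈ 33.6 kN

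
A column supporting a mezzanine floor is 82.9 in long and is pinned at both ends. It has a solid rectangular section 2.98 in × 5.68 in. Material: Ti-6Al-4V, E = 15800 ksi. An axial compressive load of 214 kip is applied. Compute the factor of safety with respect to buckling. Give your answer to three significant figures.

n ≈ 1.33

Buckling occurs about the weak axis: I_min = h·b³/12 with b = 2.98 in (the shorter side).
I_min = 5.68×2.98³/12 = 12.53 in⁴
Effective length L_e = K·L = 1 × 82.9 = 82.90 in
P_cr = π²EI / L_e² = π² × 15800×10³ × 12.53 / 82.90² = 2.842×10^5 lb
Factor of safety n = P_cr / P = 284.23 / 214 = 1.33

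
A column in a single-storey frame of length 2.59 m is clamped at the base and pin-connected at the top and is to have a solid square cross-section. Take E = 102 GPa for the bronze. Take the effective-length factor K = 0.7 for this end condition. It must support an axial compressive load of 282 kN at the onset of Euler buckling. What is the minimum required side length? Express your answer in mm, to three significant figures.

L_e = K·L = 0.7 × 2.59 = 1.813 m
Required I = P_cr·L_e²/(π²E) = 2.820×10^5 × 1.813² / (π² × 1.02×10^11) = 9.208×10^-7 m⁴
I_req = 9.208×10^5 mm⁴
Solid square: I = a⁴/12  ⇒  a = (12I)^(1/4) = (12×9.208×10^5)^(1/4) = 57.7 mm

a ≈ 57.7 mm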